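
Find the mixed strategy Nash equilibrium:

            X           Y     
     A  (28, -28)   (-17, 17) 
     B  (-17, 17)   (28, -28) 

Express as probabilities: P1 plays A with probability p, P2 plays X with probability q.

p = 0.5, q = 0.5

Work:
Find probabilities that make opponent indifferent:
P2 chooses q to make P1 indifferent between A and B
P1 chooses p to make P2 indifferent between X and Y
Mixed NE: P1 plays (A: 0.5, B: 0.5), P2 plays (X: 0.5, Y: 0.5)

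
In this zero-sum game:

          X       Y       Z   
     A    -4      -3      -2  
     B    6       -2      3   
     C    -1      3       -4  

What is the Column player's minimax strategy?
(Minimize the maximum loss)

Column should play Y or Z (all achieve the minimum), value = 3

Work:
Column player minimizes Row's maximum payoff:
Column X: max payoff to Row = 6
Column Y: max payoff to Row = 3
Column Z: max payoff to Row = 3
Minimum is 3, achieved by columns Y, Z (tied).
Each of Y or Z is a minimax strategy.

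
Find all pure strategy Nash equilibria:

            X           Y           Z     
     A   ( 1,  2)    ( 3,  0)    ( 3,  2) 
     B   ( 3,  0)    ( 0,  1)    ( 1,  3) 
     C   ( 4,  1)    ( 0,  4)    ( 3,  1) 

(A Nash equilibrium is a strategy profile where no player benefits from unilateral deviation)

Nash equilibrium: (A, Z)

Work:
Best responses:
  P1 vs X: payoffs [1, 3, 4] → best response C (payoff 4)
  P1 vs Y: payoffs [3, 0, 0] → best response A (payoff 3)
  P1 vs Z: payoffs [3, 1, 3] → best response A/C (payoff 3)
  P2 vs A: payoffs [2, 0, 2] → best response X/Z (payoff 2)
  P2 vs B: payoffs [0, 1, 3] → best response Z (payoff 3)
  P2 vs C: payoffs [1, 4, 1] → best response Y (payoff 4)
Mutual best responses: (A,Z) → Nash equilibria.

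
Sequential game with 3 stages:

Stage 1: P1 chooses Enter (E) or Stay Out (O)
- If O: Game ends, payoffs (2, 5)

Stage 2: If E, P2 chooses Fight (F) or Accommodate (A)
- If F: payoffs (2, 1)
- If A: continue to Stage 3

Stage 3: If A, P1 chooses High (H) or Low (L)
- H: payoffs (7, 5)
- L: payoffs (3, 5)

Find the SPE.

SPE: (E, A, H); Outcome (7, 5)

Work:
Stage 3: P1 chooses H (7 vs 3)
Stage 2: P2: F->1, A->5 (anticipating H). Choose A
Stage 1: P1: O->2, E->7 (anticipating A, H). Choose E
SPE path: E -> A -> H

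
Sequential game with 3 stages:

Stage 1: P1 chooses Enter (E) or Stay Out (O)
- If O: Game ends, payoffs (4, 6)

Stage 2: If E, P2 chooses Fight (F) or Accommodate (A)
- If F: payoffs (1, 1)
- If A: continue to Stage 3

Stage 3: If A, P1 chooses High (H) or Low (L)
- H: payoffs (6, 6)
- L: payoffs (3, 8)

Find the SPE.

SPE: (E, A, H); Outcome (6, 6)

Work:
Stage 3: P1 chooses H (6 vs 3)
Stage 2: P2: F->1, A->6 (anticipating H). Choose A
Stage 1: P1: O->4, E->6 (anticipating A, H). Choose E
SPE path: E -> A -> H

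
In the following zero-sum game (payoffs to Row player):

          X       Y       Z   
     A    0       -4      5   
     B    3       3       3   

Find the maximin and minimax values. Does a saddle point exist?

Maximin = 3, Minimax = 3, Saddle: True

Work:
Row minimums: [-4, 3] → maximin = 3
Column maximums: [3, 3, 5] → minimax = 3
Saddle point exists! Game value = 3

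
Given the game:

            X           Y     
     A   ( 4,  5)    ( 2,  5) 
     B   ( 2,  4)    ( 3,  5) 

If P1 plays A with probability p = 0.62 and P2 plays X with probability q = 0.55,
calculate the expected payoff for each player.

E[P1] = 2.853, E[P2] = 4.791

Work:
E[P1] = p·q·π₁(A,X) + p·(1-q)·π₁(A,Y) + (1-p)·q·π₁(B,X) + (1-p)·(1-q)·π₁(B,Y)
= 0.62·0.55·4 + 0.62·0.45·2 + 0.38·0.55·2 + 0.38·0.45·3
= 2.853

E[P2] = 4.791 (similar calculation)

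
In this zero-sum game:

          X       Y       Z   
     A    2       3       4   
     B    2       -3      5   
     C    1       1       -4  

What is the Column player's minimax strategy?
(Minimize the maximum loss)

Column should play X, value = 2

Work:
Column player minimizes Row's maximum payoff:
Column X: max payoff to Row = 2
Column Y: max payoff to Row = 3
Column Z: max payoff to Row = 5
Minimum is 2, achieved by column X.
Minimax strategy: X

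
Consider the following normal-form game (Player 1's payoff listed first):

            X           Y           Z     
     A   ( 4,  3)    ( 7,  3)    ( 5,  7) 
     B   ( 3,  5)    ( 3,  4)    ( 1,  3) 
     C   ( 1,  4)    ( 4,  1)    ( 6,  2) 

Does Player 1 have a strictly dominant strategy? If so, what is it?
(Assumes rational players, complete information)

No strictly dominant strategy exists for Player 1

Work:
A strategy strictly dominates another if it gives a strictly higher payoff against every opponent action. Compare each pair of P1's strategies column-by-column:
  A vs B: [4 vs 3, 7 vs 3, 5 vs 1] → A strictly dominates B
  A vs C: [4 vs 1, 7 vs 4, 5 vs 6] → A does not strictly dominate C (column Z: 5 ≤ 6)
  B vs A: [3 vs 4, 3 vs 7, 1 vs 5] → B does not strictly dominate A (column X: 3 ≤ 4)
  B vs C: [3 vs 1, 3 vs 4, 1 vs 6] → B does not strictly dominate C (column Y: 3 ≤ 4)
  C vs A: [1 vs 4, 4 vs 7, 6 vs 5] → C does not strictly dominate A (column X: 1 ≤ 4)
  C vs B: [1 vs 3, 4 vs 3, 6 vs 1] → C does not strictly dominate B (column X: 1 ≤ 3)
No single strategy strictly dominates all others → no strictly dominant strategy.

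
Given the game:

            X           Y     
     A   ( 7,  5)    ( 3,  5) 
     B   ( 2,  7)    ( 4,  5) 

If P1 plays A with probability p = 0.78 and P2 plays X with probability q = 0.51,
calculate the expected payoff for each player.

E[P1] = 4.5868, E[P2] = 5.2244

Work:
E[P1] = p·q·π₁(A,X) + p·(1-q)·π₁(A,Y) + (1-p)·q·π₁(B,X) + (1-p)·(1-q)·π₁(B,Y)
= 0.78·0.51·7 + 0.78·0.49·3 + 0.22·0.51·2 + 0.22·0.49·4
= 4.5868

E[P2] = 5.2244 (similar calculation)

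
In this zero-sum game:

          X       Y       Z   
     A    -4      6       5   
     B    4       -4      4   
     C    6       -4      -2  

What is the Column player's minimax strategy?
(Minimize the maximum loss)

Column should play Z, value = 5

Work:
Column player minimizes Row's maximum payoff:
Column X: max payoff to Row = 6
Column Y: max payoff to Row = 6
Column Z: max payoff to Row = 5
Minimum is 5, achieved by column Z.
Minimax strategy: Z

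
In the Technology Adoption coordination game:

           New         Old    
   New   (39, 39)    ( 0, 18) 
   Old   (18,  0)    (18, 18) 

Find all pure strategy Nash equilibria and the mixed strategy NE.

Pure NE: (New, New) and (Old, Old); Mixed NE: p = 0.4615, q = 0.4615

Work:
Check pure NE:
(New, New): (39, 39) - no unilateral deviation beneficial
(Old, Old): (18, 18) - no unilateral deviation beneficial
Mixed NE: P1 plays New with p = 0.4615, P2 plays New with q = 0.4615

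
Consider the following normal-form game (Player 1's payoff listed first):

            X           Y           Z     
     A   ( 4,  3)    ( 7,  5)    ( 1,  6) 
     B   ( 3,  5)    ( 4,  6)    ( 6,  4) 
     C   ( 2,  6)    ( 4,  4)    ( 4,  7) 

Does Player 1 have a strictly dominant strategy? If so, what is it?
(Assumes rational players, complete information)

No strictly dominant strategy exists for Player 1

Work:
A strategy strictly dominates another if it gives a strictly higher payoff against every opponent action. Compare each pair of P1's strategies column-by-column:
  A vs B: [4 vs 3, 7 vs 4, 1 vs 6] → A does not strictly dominate B (column Z: 1 ≤ 6)
  A vs C: [4 vs 2, 7 vs 4, 1 vs 4] → A does not strictly dominate C (column Z: 1 ≤ 4)
  B vs A: [3 vs 4, 4 vs 7, 6 vs 1] → B does not strictly dominate A (column X: 3 ≤ 4)
  B vs C: [3 vs 2, 4 vs 4, 6 vs 4] → B does not strictly dominate C (column Y: 4 ≤ 4)
  C vs A: [2 vs 4, 4 vs 7, 4 vs 1] → C does not strictly dominate A (column X: 2 ≤ 4)
  C vs B: [2 vs 3, 4 vs 4, 4 vs 6] → C does not strictly dominate B (column X: 2 ≤ 3)
No single strategy strictly dominates all others → no strictly dominant strategy.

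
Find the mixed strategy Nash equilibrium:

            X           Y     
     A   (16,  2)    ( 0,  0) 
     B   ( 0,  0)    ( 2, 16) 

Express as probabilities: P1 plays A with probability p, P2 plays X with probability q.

p = 0.8889, q = 0.1111

Work:
Find probabilities that make opponent indifferent:
P2 chooses q to make P1 indifferent between A and B
P1 chooses p to make P2 indifferent between X and Y
Mixed NE: P1 plays (A: 0.8889, B: 0.1111), P2 plays (X: 0.1111, Y: 0.8889)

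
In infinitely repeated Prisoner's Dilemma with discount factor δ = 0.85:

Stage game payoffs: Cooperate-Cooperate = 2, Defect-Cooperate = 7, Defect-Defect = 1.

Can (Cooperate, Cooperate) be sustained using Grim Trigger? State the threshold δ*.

δ* = 0.8333; since δ = 0.85 ≥ 0.8333, cooperation can be sustained

Work:
For Grim Trigger:
Cooperate forever: 2/(1-δ)
Defect then punished: 7 + 1·δ/(1-δ)
Need: 2/(1-δ) ≥ 7 + 1·δ/(1-δ)
Solving: δ ≥ (T-R)/(T-P) = (7-2)/(7-1) = 0.8333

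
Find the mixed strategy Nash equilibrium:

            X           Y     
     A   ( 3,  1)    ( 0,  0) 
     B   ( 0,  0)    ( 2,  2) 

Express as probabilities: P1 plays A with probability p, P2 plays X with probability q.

p = 0.6667, q = 0.4

Work:
Find probabilities that make opponent indifferent:
P2 chooses q to make P1 indifferent between A and B
P1 chooses p to make P2 indifferent between X and Y
Mixed NE: P1 plays (A: 0.6667, B: 0.3333), P2 plays (X: 0.4, Y: 0.6)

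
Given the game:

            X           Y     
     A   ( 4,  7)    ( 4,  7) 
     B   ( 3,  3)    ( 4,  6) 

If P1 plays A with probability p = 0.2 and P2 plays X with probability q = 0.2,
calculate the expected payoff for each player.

E[P1] = 3.84, E[P2] = 5.72

Work:
E[P1] = p·q·π₁(A,X) + p·(1-q)·π₁(A,Y) + (1-p)·q·π₁(B,X) + (1-p)·(1-q)·π₁(B,Y)
= 0.2·0.2·4 + 0.2·0.8·4 + 0.8·0.2·3 + 0.8·0.8·4
= 3.84

E[P2] = 5.72 (similar calculation)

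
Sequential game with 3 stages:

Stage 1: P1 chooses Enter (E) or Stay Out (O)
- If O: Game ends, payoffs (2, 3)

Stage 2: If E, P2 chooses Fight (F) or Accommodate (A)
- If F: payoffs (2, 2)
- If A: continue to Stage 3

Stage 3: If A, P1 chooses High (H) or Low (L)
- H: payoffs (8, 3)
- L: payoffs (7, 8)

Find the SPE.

SPE: (E, A, H); Outcome (8, 3)

Work:
Stage 3: P1 chooses H (8 vs 7)
Stage 2: P2: F->2, A->3 (anticipating H). Choose A
Stage 1: P1: O->2, E->8 (anticipating A, H). Choose E
SPE path: E -> A -> H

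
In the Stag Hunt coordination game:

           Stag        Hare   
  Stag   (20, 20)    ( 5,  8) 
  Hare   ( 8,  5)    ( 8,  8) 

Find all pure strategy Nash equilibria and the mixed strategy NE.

Pure NE: (Stag, Stag) and (Hare, Hare); Mixed NE: p = 0.2, q = 0.2

Work:
Check pure NE:
(Stag, Stag): (20, 20) - no unilateral deviation beneficial
(Hare, Hare): (8, 8) - no unilateral deviation beneficial
Mixed NE: P1 plays Stag with p = 0.2, P2 plays Stag with q = 0.2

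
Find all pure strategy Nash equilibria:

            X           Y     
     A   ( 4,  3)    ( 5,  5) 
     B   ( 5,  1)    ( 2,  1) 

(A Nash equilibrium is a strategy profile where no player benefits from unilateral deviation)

Nash equilibrium: (A, Y), (B, X)

Work:
Best responses:
  P1 vs X: payoffs [4, 5] → best response B (payoff 5)
  P1 vs Y: payoffs [5, 2] → best response A (payoff 5)
  P2 vs A: payoffs [3, 5] → best response Y (payoff 5)
  P2 vs B: payoffs [1, 1] → best response X/Y (payoff 1)
Mutual best responses: (A,Y), (B,X) → Nash equilibria.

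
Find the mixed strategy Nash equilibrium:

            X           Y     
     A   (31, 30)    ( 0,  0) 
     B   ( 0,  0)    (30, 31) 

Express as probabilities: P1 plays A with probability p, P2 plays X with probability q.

p = 0.5082, q = 0.4918

Work:
Find probabilities that make opponent indifferent:
P2 chooses q to make P1 indifferent between A and B
P1 chooses p to make P2 indifferent between X and Y
Mixed NE: P1 plays (A: 0.5082, B: 0.4918), P2 plays (X: 0.4918, Y: 0.5082)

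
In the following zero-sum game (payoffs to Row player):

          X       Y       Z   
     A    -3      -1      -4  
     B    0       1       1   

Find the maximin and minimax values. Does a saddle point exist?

Maximin = 0, Minimax = 0, Saddle: True

Work:
Row minimums: [-4, 0] → maximin = 0
Column maximums: [0, 1, 1] → minimax = 0
Saddle point exists! Game value = 0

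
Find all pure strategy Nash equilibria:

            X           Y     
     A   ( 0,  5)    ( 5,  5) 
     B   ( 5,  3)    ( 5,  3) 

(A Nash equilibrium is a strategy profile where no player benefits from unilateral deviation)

Nash equilibrium: (A, Y), (B, X), (B, Y)

Work:
Best responses:
  P1 vs X: payoffs [0, 5] → best response B (payoff 5)
  P1 vs Y: payoffs [5, 5] → best response A/B (payoff 5)
  P2 vs A: payoffs [5, 5] → best response X/Y (payoff 5)
  P2 vs B: payoffs [3, 3] → best response X/Y (payoff 3)
Mutual best responses: (A,Y), (B,X), (B,Y) → Nash equilibria.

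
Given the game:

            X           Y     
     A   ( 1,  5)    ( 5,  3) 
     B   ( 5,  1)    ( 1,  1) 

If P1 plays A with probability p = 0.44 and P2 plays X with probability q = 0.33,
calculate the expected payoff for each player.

E[P1] = 2.9184, E[P2] = 2.1704

Work:
E[P1] = p·q·π₁(A,X) + p·(1-q)·π₁(A,Y) + (1-p)·q·π₁(B,X) + (1-p)·(1-q)·π₁(B,Y)
= 0.44·0.33·1 + 0.44·0.67·5 + 0.56·0.33·5 + 0.56·0.67·1
= 2.9184

E[P2] = 2.1704 (similar calculation)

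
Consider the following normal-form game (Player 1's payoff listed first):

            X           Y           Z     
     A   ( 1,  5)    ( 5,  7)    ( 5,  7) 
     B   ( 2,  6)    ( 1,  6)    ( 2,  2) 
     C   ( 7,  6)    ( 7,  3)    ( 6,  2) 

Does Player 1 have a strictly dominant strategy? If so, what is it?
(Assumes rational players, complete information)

Yes, Player 1's strictly dominant strategy is C

Work:
A strategy strictly dominates another if it gives a strictly higher payoff against every opponent action. Compare each pair of P1's strategies column-by-column:
  A vs B: [1 vs 2, 5 vs 1, 5 vs 2] → A does not strictly dominate B (column X: 1 ≤ 2)
  A vs C: [1 vs 7, 5 vs 7, 5 vs 6] → A does not strictly dominate C (column X: 1 ≤ 7)
  B vs A: [2 vs 1, 1 vs 5, 2 vs 5] → B does not strictly dominate A (column Y: 1 ≤ 5)
  B vs C: [2 vs 7, 1 vs 7, 2 vs 6] → B does not strictly dominate C (column X: 2 ≤ 7)
  C vs A: [7 vs 1, 7 vs 5, 6 vs 5] → C strictly dominates A
  C vs B: [7 vs 2, 7 vs 1, 6 vs 2] → C strictly dominates B
C strictly dominates every other strategy → strictly dominant.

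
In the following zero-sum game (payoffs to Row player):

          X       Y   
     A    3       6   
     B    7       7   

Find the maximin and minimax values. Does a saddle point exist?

Maximin = 7, Minimax = 7, Saddle: True

Work:
Row minimums: [3, 7] → maximin = 7
Column maximums: [7, 7] → minimax = 7
Saddle point exists! Game value = 7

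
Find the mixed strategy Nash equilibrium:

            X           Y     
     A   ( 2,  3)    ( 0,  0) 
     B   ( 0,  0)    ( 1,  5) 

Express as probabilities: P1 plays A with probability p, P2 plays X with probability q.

p = 0.625, q = 0.3333

Work:
Find probabilities that make opponent indifferent:
P2 chooses q to make P1 indifferent between A and B
P1 chooses p to make P2 indifferent between X and Y
Mixed NE: P1 plays (A: 0.625, B: 0.375), P2 plays (X: 0.3333, Y: 0.6667)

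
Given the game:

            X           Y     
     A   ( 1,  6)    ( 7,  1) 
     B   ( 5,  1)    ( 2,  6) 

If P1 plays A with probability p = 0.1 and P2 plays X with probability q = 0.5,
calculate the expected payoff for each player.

E[P1] = 3.55, E[P2] = 3.5

Work:
E[P1] = p·q·π₁(A,X) + p·(1-q)·π₁(A,Y) + (1-p)·q·π₁(B,X) + (1-p)·(1-q)·π₁(B,Y)
= 0.1·0.5·1 + 0.1·0.5·7 + 0.9·0.5·5 + 0.9·0.5·2
= 3.55

E[P2] = 3.5 (similar calculation)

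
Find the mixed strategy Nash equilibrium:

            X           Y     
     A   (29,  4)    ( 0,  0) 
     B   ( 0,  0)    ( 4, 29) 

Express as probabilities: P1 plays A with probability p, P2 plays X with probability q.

p = 0.8788, q = 0.1212

Work:
Find probabilities that make opponent indifferent:
P2 chooses q to make P1 indifferent between A and B
P1 chooses p to make P2 indifferent between X and Y
Mixed NE: P1 plays (A: 0.8788, B: 0.1212), P2 plays (X: 0.1212, Y: 0.8788)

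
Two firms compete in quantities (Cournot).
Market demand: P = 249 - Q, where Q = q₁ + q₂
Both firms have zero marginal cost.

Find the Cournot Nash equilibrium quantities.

q₁* = q₂* = 83.0; P* = 83.0

Work:
Profit: π_i = P·q_i = (a - q_i - q_j)·q_i
FOC: ∂π_i/∂q_i = a - 2q_i - q_j = 0
Reaction function: q_i = (249 - q_j)/2
Symmetry: q* = 249/3 = 83.0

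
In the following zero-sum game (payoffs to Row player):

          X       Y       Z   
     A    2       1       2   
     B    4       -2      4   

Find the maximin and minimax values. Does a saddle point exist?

Maximin = 1, Minimax = 1, Saddle: True

Work:
Row minimums: [1, -2] → maximin = 1
Column maximums: [4, 1, 4] → minimax = 1
Saddle point exists! Game value = 1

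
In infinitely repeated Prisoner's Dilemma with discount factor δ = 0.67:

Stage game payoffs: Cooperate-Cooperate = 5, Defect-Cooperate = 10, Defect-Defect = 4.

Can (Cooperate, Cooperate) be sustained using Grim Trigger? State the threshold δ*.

δ* = 0.8333; since δ = 0.67 < 0.8333, cooperation cannot be sustained

Work:
For Grim Trigger:
Cooperate forever: 5/(1-δ)
Defect then punished: 10 + 4·δ/(1-δ)
Need: 5/(1-δ) ≥ 10 + 4·δ/(1-δ)
Solving: δ ≥ (T-R)/(T-P) = (10-5)/(10-4) = 0.8333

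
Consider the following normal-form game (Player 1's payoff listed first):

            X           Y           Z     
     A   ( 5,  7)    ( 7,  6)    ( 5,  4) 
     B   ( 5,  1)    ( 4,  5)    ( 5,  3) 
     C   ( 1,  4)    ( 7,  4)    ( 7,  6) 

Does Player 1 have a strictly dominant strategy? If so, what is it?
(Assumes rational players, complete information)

No strictly dominant strategy exists for Player 1

Work:
A strategy strictly dominates another if it gives a strictly higher payoff against every opponent action. Compare each pair of P1's strategies column-by-column:
  A vs B: [5 vs 5, 7 vs 4, 5 vs 5] → A does not strictly dominate B (column X: 5 ≤ 5)
  A vs C: [5 vs 1, 7 vs 7, 5 vs 7] → A does not strictly dominate C (column Y: 7 ≤ 7)
  B vs A: [5 vs 5, 4 vs 7, 5 vs 5] → B does not strictly dominate A (column X: 5 ≤ 5)
  B vs C: [5 vs 1, 4 vs 7, 5 vs 7] → B does not strictly dominate C (column Y: 4 ≤ 7)
  C vs A: [1 vs 5, 7 vs 7, 7 vs 5] → C does not strictly dominate A (column X: 1 ≤ 5)
  C vs B: [1 vs 5, 7 vs 4, 7 vs 5] → C does not strictly dominate B (column X: 1 ≤ 5)
No single strategy strictly dominates all others → no strictly dominant strategy.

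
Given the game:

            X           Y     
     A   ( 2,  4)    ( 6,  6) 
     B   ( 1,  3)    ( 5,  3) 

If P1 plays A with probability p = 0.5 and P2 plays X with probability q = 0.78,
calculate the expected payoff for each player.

E[P1] = 2.38, E[P2] = 3.72

Work:
E[P1] = p·q·π₁(A,X) + p·(1-q)·π₁(A,Y) + (1-p)·q·π₁(B,X) + (1-p)·(1-q)·π₁(B,Y)
= 0.5·0.78·2 + 0.5·0.22·6 + 0.5·0.78·1 + 0.5·0.22·5
= 2.38

E[P2] = 3.72 (similar calculation)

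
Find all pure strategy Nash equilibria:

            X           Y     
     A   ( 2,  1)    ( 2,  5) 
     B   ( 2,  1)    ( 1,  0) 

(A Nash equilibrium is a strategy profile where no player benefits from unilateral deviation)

Nash equilibrium: (A, Y), (B, X)

Work:
Best responses:
  P1 vs X: payoffs [2, 2] → best response A/B (payoff 2)
  P1 vs Y: payoffs [2, 1] → best response A (payoff 2)
  P2 vs A: payoffs [1, 5] → best response Y (payoff 5)
  P2 vs B: payoffs [1, 0] → best response X (payoff 1)
Mutual best responses: (A,Y), (B,X) → Nash equilibria.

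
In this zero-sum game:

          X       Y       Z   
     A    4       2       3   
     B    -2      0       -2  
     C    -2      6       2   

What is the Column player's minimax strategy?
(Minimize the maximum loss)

Column should play Z, value = 3

Work:
Column player minimizes Row's maximum payoff:
Column X: max payoff to Row = 4
Column Y: max payoff to Row = 6
Column Z: max payoff to Row = 3
Minimum is 3, achieved by column Z.
Minimax strategy: Z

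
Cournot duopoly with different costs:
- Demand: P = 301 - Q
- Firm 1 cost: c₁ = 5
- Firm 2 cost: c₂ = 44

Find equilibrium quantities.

q₁* = 111.67, q₂* = 72.67

Work:
Reaction: q₁ = (301 - 5 - q₂)/2
Reaction: q₂ = (301 - 44 - q₁)/2
Solve simultaneously:
q₁* = (301 - 2×5 + 44)/3 = 111.67
q₂* = (301 - 2×44 + 5)/3 = 72.67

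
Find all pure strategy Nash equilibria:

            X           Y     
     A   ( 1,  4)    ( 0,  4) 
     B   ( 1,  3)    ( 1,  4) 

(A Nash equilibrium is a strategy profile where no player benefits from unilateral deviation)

Nash equilibrium: (A, X), (B, Y)

Work:
Best responses:
  P1 vs X: payoffs [1, 1] → best response A/B (payoff 1)
  P1 vs Y: payoffs [0, 1] → best response B (payoff 1)
  P2 vs A: payoffs [4, 4] → best response X/Y (payoff 4)
  P2 vs B: payoffs [3, 4] → best response Y (payoff 4)
Mutual best responses: (A,X), (B,Y) → Nash equilibria.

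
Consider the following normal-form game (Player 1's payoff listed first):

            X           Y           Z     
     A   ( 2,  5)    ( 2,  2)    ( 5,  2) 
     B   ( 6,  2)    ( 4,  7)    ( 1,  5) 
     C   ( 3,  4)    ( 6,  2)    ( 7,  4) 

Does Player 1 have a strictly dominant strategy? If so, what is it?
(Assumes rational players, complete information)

No strictly dominant strategy exists for Player 1

Work:
A strategy strictly dominates another if it gives a strictly higher payoff against every opponent action. Compare each pair of P1's strategies column-by-column:
  A vs B: [2 vs 6, 2 vs 4, 5 vs 1] → A does not strictly dominate B (column X: 2 ≤ 6)
  A vs C: [2 vs 3, 2 vs 6, 5 vs 7] → A does not strictly dominate C (column X: 2 ≤ 3)
  B vs A: [6 vs 2, 4 vs 2, 1 vs 5] → B does not strictly dominate A (column Z: 1 ≤ 5)
  B vs C: [6 vs 3, 4 vs 6, 1 vs 7] → B does not strictly dominate C (column Y: 4 ≤ 6)
  C vs A: [3 vs 2, 6 vs 2, 7 vs 5] → C strictly dominates A
  C vs B: [3 vs 6, 6 vs 4, 7 vs 1] → C does not strictly dominate B (column X: 3 ≤ 6)
No single strategy strictly dominates all others → no strictly dominant strategy.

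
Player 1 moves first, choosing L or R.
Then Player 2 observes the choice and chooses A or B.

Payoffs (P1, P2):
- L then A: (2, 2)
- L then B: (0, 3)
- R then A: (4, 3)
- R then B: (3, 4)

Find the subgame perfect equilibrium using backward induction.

P1 plays R, P2 plays B after L and B after R; Payoff (3, 4)

Work:
Backward induction:
After L: P2 chooses B → P1 gets 0
After R: P2 chooses B → P1 gets 3
P1 chooses R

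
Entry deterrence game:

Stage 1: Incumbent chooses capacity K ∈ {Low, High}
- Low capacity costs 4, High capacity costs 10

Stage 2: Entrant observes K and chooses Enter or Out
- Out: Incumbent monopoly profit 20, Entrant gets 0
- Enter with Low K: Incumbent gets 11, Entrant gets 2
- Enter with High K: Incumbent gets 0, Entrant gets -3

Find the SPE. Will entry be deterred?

SPE: (High, Enter|Low, Out|High); Entry deterred. Incumbent net profit = 10

Work:
After Low K: Entrant enters (2 > 0)
After High K: Entrant stays out (-3 < 0)
Incumbent: Low → 11−4=7, High → 20−10=10
Incumbent chooses High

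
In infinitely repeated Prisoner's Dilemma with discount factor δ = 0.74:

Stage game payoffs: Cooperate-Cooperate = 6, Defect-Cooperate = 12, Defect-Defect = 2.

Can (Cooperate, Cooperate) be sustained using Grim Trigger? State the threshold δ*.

δ* = 0.6; since δ = 0.74 ≥ 0.6, cooperation can be sustained

Work:
For Grim Trigger:
Cooperate forever: 6/(1-δ)
Defect then punished: 12 + 2·δ/(1-δ)
Need: 6/(1-δ) ≥ 12 + 2·δ/(1-δ)
Solving: δ ≥ (T-R)/(T-P) = (12-6)/(12-2) = 0.6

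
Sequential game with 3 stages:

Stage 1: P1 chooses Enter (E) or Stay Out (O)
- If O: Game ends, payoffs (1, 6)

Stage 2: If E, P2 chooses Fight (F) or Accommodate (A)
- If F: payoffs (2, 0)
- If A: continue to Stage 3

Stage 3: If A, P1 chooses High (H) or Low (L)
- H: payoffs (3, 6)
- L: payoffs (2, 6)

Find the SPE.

SPE: (E, A, H); Outcome (3, 6)

Work:
Stage 3: P1 chooses H (3 vs 2)
Stage 2: P2: F->0, A->6 (anticipating H). Choose A
Stage 1: P1: O->1, E->3 (anticipating A, H). Choose E
SPE path: E -> A -> H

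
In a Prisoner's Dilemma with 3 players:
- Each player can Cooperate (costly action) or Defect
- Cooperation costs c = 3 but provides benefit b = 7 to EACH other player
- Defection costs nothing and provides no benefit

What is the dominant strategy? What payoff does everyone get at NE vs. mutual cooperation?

Dominant: Defect; NE payoff = 0; Coop payoff = 11

Work:
Defect dominates (saves cost c = 3, benefit to others is external)
NE: All defect → everyone gets 0
If all cooperate: each receives (2)×7 - 3 = 11
Social dilemma: 11 > 0 but NE gives 0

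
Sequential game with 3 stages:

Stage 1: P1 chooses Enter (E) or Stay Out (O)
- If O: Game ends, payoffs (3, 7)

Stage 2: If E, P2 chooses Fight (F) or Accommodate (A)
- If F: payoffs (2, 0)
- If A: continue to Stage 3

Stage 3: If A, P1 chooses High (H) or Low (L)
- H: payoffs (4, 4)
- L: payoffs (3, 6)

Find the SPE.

SPE: (E, A, H); Outcome (4, 4)

Work:
Stage 3: P1 chooses H (4 vs 3)
Stage 2: P2: F->0, A->4 (anticipating H). Choose A
Stage 1: P1: O->3, E->4 (anticipating A, H). Choose E
SPE path: E -> A -> H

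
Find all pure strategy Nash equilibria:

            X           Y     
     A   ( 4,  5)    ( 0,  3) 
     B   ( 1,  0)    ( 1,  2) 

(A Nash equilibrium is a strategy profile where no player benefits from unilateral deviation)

Nash equilibrium: (A, X), (B, Y)

Work:
Best responses:
  P1 vs X: payoffs [4, 1] → best response A (payoff 4)
  P1 vs Y: payoffs [0, 1] → best response B (payoff 1)
  P2 vs A: payoffs [5, 3] → best response X (payoff 5)
  P2 vs B: payoffs [0, 2] → best response Y (payoff 2)
Mutual best responses: (A,X), (B,Y) → Nash equilibria.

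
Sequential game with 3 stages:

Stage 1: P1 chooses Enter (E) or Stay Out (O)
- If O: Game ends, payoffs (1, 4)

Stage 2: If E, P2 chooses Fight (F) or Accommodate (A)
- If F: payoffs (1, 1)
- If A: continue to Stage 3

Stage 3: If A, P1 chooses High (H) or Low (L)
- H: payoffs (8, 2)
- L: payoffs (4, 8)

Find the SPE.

SPE: (E, A, H); Outcome (8, 2)

Work:
Stage 3: P1 chooses H (8 vs 4)
Stage 2: P2: F->1, A->2 (anticipating H). Choose A
Stage 1: P1: O->1, E->8 (anticipating A, H). Choose E
SPE path: E -> A -> H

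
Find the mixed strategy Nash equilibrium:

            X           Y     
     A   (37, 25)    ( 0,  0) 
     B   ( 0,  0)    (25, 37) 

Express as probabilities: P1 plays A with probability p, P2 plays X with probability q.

p = 0.5968, q = 0.4032

Work:
Find probabilities that make opponent indifferent:
P2 chooses q to make P1 indifferent between A and B
P1 chooses p to make P2 indifferent between X and Y
Mixed NE: P1 plays (A: 0.5968, B: 0.4032), P2 plays (X: 0.4032, Y: 0.5968)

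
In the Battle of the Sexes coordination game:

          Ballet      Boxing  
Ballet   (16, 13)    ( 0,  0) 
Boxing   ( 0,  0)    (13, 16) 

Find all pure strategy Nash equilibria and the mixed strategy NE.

Pure NE: (Ballet, Ballet) and (Boxing, Boxing); Mixed NE: p = 0.5517, q = 0.4483

Work:
Check pure NE:
(Ballet, Ballet): (16, 13) - no unilateral deviation beneficial
(Boxing, Boxing): (13, 16) - no unilateral deviation beneficial
Mixed NE: P1 plays Ballet with p = 0.5517, P2 plays Ballet with q = 0.4483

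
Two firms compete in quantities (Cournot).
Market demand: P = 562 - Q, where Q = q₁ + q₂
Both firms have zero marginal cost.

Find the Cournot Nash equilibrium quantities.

q₁* = q₂* = 187.33; P* = 187.33

Work:
Profit: π_i = P·q_i = (a - q_i - q_j)·q_i
FOC: ∂π_i/∂q_i = a - 2q_i - q_j = 0
Reaction function: q_i = (562 - q_j)/2
Symmetry: q* = 562/3 = 187.33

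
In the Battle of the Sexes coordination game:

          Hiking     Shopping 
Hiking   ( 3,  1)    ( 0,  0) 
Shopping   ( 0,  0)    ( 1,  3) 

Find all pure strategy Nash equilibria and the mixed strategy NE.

Pure NE: (Hiking, Hiking) and (Shopping, Shopping); Mixed NE: p = 0.75, q = 0.25

Work:
Check pure NE:
(Hiking, Hiking): (3, 1) - no unilateral deviation beneficial
(Shopping, Shopping): (1, 3) - no unilateral deviation beneficial
Mixed NE: P1 plays Hiking with p = 0.75, P2 plays Hiking with q = 0.25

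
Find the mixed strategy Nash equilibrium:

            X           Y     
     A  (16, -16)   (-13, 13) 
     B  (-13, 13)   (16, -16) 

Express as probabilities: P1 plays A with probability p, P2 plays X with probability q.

p = 0.5, q = 0.5

Work:
Find probabilities that make opponent indifferent:
P2 chooses q to make P1 indifferent between A and B
P1 chooses p to make P2 indifferent between X and Y
Mixed NE: P1 plays (A: 0.5, B: 0.5), P2 plays (X: 0.5, Y: 0.5)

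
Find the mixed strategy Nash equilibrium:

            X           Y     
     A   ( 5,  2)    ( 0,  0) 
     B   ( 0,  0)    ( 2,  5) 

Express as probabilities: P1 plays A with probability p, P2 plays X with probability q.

p = 0.7143, q = 0.2857

Work:
Find probabilities that make opponent indifferent:
P2 chooses q to make P1 indifferent between A and B
P1 chooses p to make P2 indifferent between X and Y
Mixed NE: P1 plays (A: 0.7143, B: 0.2857), P2 plays (X: 0.2857, Y: 0.7143)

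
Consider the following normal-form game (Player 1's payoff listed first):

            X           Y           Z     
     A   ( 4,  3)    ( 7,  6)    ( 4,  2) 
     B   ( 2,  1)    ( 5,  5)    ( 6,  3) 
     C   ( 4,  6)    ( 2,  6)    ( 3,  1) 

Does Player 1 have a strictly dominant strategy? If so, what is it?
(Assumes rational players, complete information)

No strictly dominant strategy exists for Player 1

Work:
A strategy strictly dominates another if it gives a strictly higher payoff against every opponent action. Compare each pair of P1's strategies column-by-column:
  A vs B: [4 vs 2, 7 vs 5, 4 vs 6] → A does not strictly dominate B (column Z: 4 ≤ 6)
  A vs C: [4 vs 4, 7 vs 2, 4 vs 3] → A does not strictly dominate C (column X: 4 ≤ 4)
  B vs A: [2 vs 4, 5 vs 7, 6 vs 4] → B does not strictly dominate A (column X: 2 ≤ 4)
  B vs C: [2 vs 4, 5 vs 2, 6 vs 3] → B does not strictly dominate C (column X: 2 ≤ 4)
  C vs A: [4 vs 4, 2 vs 7, 3 vs 4] → C does not strictly dominate A (column X: 4 ≤ 4)
  C vs B: [4 vs 2, 2 vs 5, 3 vs 6] → C does not strictly dominate B (column Y: 2 ≤ 5)
No single strategy strictly dominates all others → no strictly dominant strategy.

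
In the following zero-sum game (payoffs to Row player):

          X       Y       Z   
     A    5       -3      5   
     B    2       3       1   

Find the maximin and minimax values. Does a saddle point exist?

Maximin = 1, Minimax = 3, Saddle: False

Work:
Row minimums: [-3, 1] → maximin = 1
Column maximums: [5, 3, 5] → minimax = 3
No saddle point (maximin ≠ minimax). Mixed strategy needed.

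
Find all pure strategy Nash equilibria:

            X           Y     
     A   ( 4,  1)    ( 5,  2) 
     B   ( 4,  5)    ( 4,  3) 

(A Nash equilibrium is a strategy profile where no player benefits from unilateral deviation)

Nash equilibrium: (A, Y), (B, X)

Work:
Best responses:
  P1 vs X: payoffs [4, 4] → best response A/B (payoff 4)
  P1 vs Y: payoffs [5, 4] → best response A (payoff 5)
  P2 vs A: payoffs [1, 2] → best response Y (payoff 2)
  P2 vs B: payoffs [5, 3] → best response X (payoff 5)
Mutual best responses: (A,Y), (B,X) → Nash equilibria.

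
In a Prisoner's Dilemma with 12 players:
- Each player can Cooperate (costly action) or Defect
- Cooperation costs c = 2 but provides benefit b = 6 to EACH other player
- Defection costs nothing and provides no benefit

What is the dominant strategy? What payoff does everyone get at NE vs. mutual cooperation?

Dominant: Defect; NE payoff = 0; Coop payoff = 64

Work:
Defect dominates (saves cost c = 2, benefit to others is external)
NE: All defect → everyone gets 0
If all cooperate: each receives (11)×6 - 2 = 64
Social dilemma: 64 > 0 but NE gives 0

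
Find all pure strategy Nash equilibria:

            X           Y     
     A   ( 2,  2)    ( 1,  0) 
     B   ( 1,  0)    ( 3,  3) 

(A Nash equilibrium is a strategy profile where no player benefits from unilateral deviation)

Nash equilibrium: (A, X), (B, Y)

Work:
Best responses:
  P1 vs X: payoffs [2, 1] → best response A (payoff 2)
  P1 vs Y: payoffs [1, 3] → best response B (payoff 3)
  P2 vs A: payoffs [2, 0] → best response X (payoff 2)
  P2 vs B: payoffs [0, 3] → best response Y (payoff 3)
Mutual best responses: (A,X), (B,Y) → Nash equilibria.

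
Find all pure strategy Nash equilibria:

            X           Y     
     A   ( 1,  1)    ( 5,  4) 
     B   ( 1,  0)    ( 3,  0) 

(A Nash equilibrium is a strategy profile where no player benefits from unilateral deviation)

Nash equilibrium: (A, Y), (B, X)

Work:
Best responses:
  P1 vs X: payoffs [1, 1] → best response A/B (payoff 1)
  P1 vs Y: payoffs [5, 3] → best response A (payoff 5)
  P2 vs A: payoffs [1, 4] → best response Y (payoff 4)
  P2 vs B: payoffs [0, 0] → best response X/Y (payoff 0)
Mutual best responses: (A,Y), (B,X) → Nash equilibria.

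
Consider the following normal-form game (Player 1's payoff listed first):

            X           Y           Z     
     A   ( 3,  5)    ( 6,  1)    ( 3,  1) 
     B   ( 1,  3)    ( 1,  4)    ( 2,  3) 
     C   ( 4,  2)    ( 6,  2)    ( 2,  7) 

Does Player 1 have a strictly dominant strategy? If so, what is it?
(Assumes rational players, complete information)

No strictly dominant strategy exists for Player 1

Work:
A strategy strictly dominates another if it gives a strictly higher payoff against every opponent action. Compare each pair of P1's strategies column-by-column:
  A vs B: [3 vs 1, 6 vs 1, 3 vs 2] → A strictly dominates B
  A vs C: [3 vs 4, 6 vs 6, 3 vs 2] → A does not strictly dominate C (column X: 3 ≤ 4)
  B vs A: [1 vs 3, 1 vs 6, 2 vs 3] → B does not strictly dominate A (column X: 1 ≤ 3)
  B vs C: [1 vs 4, 1 vs 6, 2 vs 2] → B does not strictly dominate C (column X: 1 ≤ 4)
  C vs A: [4 vs 3, 6 vs 6, 2 vs 3] → C does not strictly dominate A (column Y: 6 ≤ 6)
  C vs B: [4 vs 1, 6 vs 1, 2 vs 2] → C does not strictly dominate B (column Z: 2 ≤ 2)
No single strategy strictly dominates all others → no strictly dominant strategy.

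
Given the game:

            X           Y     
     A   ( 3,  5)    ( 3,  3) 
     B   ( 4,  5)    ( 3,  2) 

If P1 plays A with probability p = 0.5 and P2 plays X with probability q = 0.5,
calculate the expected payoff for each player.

E[P1] = 3.25, E[P2] = 3.75

Work:
E[P1] = p·q·π₁(A,X) + p·(1-q)·π₁(A,Y) + (1-p)·q·π₁(B,X) + (1-p)·(1-q)·π₁(B,Y)
= 0.5·0.5·3 + 0.5·0.5·3 + 0.5·0.5·4 + 0.5·0.5·3
= 3.25

E[P2] = 3.75 (similar calculation)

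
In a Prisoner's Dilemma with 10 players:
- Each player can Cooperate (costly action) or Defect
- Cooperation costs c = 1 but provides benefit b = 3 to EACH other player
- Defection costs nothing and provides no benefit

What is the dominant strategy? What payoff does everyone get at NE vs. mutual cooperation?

Dominant: Defect; NE payoff = 0; Coop payoff = 26

Work:
Defect dominates (saves cost c = 1, benefit to others is external)
NE: All defect → everyone gets 0
If all cooperate: each receives (9)×3 - 1 = 26
Social dilemma: 26 > 0 but NE gives 0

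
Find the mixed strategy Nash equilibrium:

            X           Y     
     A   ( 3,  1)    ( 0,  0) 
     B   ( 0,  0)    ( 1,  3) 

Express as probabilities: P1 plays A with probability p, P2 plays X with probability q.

p = 0.75, q = 0.25

Work:
Find probabilities that make opponent indifferent:
P2 chooses q to make P1 indifferent between A and B
P1 chooses p to make P2 indifferent between X and Y
Mixed NE: P1 plays (A: 0.75, B: 0.25), P2 plays (X: 0.25, Y: 0.75)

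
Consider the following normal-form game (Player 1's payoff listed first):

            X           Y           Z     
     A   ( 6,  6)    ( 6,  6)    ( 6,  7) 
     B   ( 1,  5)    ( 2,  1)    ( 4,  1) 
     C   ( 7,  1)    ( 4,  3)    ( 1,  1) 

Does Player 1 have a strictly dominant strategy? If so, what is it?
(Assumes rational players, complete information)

No strictly dominant strategy exists for Player 1

Work:
A strategy strictly dominates another if it gives a strictly higher payoff against every opponent action. Compare each pair of P1's strategies column-by-column:
  A vs B: [6 vs 1, 6 vs 2, 6 vs 4] → A strictly dominates B
  A vs C: [6 vs 7, 6 vs 4, 6 vs 1] → A does not strictly dominate C (column X: 6 ≤ 7)
  B vs A: [1 vs 6, 2 vs 6, 4 vs 6] → B does not strictly dominate A (column X: 1 ≤ 6)
  B vs C: [1 vs 7, 2 vs 4, 4 vs 1] → B does not strictly dominate C (column X: 1 ≤ 7)
  C vs A: [7 vs 6, 4 vs 6, 1 vs 6] → C does not strictly dominate A (column Y: 4 ≤ 6)
  C vs B: [7 vs 1, 4 vs 2, 1 vs 4] → C does not strictly dominate B (column Z: 1 ≤ 4)
No single strategy strictly dominates all others → no strictly dominant strategy.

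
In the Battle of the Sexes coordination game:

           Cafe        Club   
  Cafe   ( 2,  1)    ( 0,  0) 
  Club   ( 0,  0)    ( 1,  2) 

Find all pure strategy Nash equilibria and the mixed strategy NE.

Pure NE: (Cafe, Cafe) and (Club, Club); Mixed NE: p = 0.6667, q = 0.3333

Work:
Check pure NE:
(Cafe, Cafe): (2, 1) - no unilateral deviation beneficial
(Club, Club): (1, 2) - no unilateral deviation beneficial
Mixed NE: P1 plays Cafe with p = 0.6667, P2 plays Cafe with q = 0.3333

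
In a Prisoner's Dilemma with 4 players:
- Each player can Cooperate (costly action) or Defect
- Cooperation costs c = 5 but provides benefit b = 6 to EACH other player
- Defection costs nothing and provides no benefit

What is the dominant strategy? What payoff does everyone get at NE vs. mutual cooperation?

Dominant: Defect; NE payoff = 0; Coop payoff = 13

Work:
Defect dominates (saves cost c = 5, benefit to others is external)
NE: All defect → everyone gets 0
If all cooperate: each receives (3)×6 - 5 = 13
Social dilemma: 13 > 0 but NE gives 0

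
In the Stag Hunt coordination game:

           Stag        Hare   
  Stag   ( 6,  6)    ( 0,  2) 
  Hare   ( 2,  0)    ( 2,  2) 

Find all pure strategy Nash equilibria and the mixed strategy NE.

Pure NE: (Stag, Stag) and (Hare, Hare); Mixed NE: p = 0.3333, q = 0.3333

Work:
Check pure NE:
(Stag, Stag): (6, 6) - no unilateral deviation beneficial
(Hare, Hare): (2, 2) - no unilateral deviation beneficial
Mixed NE: P1 plays Stag with p = 0.3333, P2 plays Stag with q = 0.3333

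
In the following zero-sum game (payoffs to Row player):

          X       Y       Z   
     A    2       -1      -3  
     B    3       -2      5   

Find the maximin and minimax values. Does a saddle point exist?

Maximin = -2, Minimax = -1, Saddle: False

Work:
Row minimums: [-3, -2] → maximin = -2
Column maximums: [3, -1, 5] → minimax = -1
No saddle point (maximin ≠ minimax). Mixed strategy needed.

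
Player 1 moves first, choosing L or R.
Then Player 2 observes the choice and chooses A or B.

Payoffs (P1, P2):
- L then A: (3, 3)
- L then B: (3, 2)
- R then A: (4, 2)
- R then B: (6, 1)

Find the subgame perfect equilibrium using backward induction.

P1 plays R, P2 plays A after L and A after R; Payoff (4, 2)

Work:
Backward induction:
After L: P2 chooses A → P1 gets 3
After R: P2 chooses A → P1 gets 4
P1 chooses R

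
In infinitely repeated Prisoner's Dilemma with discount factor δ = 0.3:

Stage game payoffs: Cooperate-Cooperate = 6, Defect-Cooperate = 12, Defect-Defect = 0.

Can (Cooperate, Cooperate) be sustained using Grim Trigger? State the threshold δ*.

δ* = 0.5; since δ = 0.3 < 0.5, cooperation cannot be sustained

Work:
For Grim Trigger:
Cooperate forever: 6/(1-δ)
Defect then punished: 12 + 0·δ/(1-δ)
Need: 6/(1-δ) ≥ 12 + 0·δ/(1-δ)
Solving: δ ≥ (T-R)/(T-P) = (12-6)/(12-0) = 0.5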